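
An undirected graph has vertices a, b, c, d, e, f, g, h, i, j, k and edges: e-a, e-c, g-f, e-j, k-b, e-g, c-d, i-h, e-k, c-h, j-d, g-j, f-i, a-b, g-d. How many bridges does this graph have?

0

The edges on the cycle e-g-f-i-h-c-e are not bridges since each lies on that cycle.
Every edge lies on some cycle, so there are no bridges.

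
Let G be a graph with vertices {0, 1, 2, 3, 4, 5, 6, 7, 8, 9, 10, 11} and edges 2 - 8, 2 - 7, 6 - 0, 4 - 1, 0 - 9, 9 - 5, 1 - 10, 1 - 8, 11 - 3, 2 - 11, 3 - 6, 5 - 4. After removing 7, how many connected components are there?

1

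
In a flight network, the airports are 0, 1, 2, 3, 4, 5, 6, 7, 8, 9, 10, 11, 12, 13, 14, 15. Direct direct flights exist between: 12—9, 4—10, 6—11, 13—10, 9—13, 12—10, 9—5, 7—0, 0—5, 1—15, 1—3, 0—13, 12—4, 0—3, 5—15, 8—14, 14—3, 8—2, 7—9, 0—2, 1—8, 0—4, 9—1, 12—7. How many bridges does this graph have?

The edges on the cycle 12-7-0-5-15-1-9-12 are not bridges since each lies on that cycle.
But removing 6—11 disconnects 6 from 11 — this is a bridge.

1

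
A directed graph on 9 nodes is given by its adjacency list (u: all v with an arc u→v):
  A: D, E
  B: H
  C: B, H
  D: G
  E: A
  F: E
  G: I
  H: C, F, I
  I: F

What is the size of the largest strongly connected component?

{A, D, E, F, G, I} are all mutually reachable — one SCC of size 6.
{B, C, H} are all mutually reachable — one SCC of size 3.
The largest has 6 vertices.

6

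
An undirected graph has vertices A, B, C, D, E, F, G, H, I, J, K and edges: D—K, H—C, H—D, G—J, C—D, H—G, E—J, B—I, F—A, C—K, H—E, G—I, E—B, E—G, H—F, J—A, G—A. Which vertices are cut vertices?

Removing H increases the component count from 1 to 2, so H is a cut vertex.
By contrast removing C leaves 1 component; it is not a cut vertex. No other vertex is a cut vertex either.

H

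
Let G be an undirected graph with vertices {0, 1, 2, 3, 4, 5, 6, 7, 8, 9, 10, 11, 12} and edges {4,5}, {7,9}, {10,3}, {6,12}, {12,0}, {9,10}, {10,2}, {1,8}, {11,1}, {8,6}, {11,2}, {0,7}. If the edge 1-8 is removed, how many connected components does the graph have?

2

1 and 8 are still connected via 1-11-2-10-9-7-0-12-6-8, so the component count stays at 2.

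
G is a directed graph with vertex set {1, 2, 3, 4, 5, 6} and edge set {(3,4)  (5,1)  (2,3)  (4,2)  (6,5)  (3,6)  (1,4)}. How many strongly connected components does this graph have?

1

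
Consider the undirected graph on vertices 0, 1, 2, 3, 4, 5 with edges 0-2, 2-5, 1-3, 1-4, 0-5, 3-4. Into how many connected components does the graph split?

2

Starting from 1 we can reach 1, 3, 4. That is one component of size 3.
Starting from 0 we can reach 0, 2, 5. That is one component of size 3.
Total: 2 components.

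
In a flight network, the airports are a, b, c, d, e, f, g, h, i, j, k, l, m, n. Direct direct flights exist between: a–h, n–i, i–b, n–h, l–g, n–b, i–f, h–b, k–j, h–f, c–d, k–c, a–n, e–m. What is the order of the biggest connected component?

6

Starting from g we can reach g, l. That is one component of size 2.
Starting from e we can reach e, m. That is one component of size 2.
Starting from c we can reach c, d, j, k. That is one component of size 4.
Starting from a we can reach a, b, f, h, i, n. That is one component of size 6.
The largest has 6 vertices.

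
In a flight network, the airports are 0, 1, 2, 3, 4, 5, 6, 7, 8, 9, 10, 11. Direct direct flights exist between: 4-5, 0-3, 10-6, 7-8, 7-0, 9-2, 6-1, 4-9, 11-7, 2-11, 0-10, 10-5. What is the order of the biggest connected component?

Starting from 0 we can reach 0, 1, 2, 3, 4, 5, 6, 7, 8, 9, 10, 11. That is one component of size 12.
The largest has 12 vertices.

12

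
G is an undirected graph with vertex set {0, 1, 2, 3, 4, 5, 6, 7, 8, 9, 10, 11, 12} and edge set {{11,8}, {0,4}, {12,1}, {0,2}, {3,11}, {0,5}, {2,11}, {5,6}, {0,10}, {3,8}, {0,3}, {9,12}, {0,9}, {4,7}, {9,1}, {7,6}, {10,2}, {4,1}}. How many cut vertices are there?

1

Removing 0 increases the component count from 1 to 2, so 0 is a cut vertex.
By contrast removing 9 leaves 1 component; it is not a cut vertex. No other vertex is a cut vertex either.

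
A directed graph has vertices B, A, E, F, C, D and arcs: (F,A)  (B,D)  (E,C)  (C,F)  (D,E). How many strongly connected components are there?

{E} is an SCC by itself.
{D} is an SCC by itself.
{B} is an SCC by itself.
{F} is an SCC by itself.
{C} is an SCC by itself.
(and 1 more singleton SCC)
That gives 6 strongly connected components.

6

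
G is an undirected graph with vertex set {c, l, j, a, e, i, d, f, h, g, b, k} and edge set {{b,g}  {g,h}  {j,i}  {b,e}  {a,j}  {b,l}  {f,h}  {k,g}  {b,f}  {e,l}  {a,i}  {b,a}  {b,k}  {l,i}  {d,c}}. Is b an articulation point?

Yes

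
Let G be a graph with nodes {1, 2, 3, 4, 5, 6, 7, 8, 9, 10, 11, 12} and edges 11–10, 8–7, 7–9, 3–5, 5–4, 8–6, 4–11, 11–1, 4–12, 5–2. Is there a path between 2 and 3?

Yes

From 2 we can reach 1, 2, 3, 4, 5, 10, 11, 12, which includes 3.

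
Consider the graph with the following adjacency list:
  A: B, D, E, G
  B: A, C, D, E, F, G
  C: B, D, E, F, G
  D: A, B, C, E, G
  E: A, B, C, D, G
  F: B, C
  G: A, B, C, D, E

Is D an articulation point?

No

Deleting D leaves 1 component (was 1) (its neighbors A, B, C, E, G remain connected to each other), so D is not a cut vertex.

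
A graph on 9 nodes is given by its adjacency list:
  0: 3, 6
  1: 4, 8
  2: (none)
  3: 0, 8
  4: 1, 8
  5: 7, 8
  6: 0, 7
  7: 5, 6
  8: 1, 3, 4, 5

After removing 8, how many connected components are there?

3

With 8 gone, the remaining components are: {2}; {1, 4}; {0, 3, 5, 6, 7}.
That is 3 components.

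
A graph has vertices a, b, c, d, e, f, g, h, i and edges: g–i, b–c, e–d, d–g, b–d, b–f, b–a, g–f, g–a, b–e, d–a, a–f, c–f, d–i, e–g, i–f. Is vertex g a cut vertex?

No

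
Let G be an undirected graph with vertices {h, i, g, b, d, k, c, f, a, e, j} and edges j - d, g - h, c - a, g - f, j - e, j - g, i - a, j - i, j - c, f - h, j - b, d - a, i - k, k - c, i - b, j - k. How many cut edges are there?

2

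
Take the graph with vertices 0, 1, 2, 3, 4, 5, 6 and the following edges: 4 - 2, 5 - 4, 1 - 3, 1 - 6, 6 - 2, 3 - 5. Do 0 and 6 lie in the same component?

No

The component containing 0 is {0}, and 6 is not in it.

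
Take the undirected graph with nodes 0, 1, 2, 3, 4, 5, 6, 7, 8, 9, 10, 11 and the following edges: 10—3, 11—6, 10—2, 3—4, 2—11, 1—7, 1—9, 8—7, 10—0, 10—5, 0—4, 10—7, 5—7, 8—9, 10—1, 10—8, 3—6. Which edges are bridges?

none

The edges on the cycle 10-1-9-8-10 are not bridges since each lies on that cycle.
Every edge lies on some cycle, so there are no bridges.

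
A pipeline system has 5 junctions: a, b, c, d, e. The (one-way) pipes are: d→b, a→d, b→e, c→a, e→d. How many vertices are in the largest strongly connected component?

{b, d, e} are all mutually reachable — one SCC of size 3.
{c} is an SCC by itself.
{a} is an SCC by itself.
The largest has 3 vertices.

3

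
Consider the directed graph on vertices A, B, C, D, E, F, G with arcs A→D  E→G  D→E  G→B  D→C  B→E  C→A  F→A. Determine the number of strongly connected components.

{B, E, G} are all mutually reachable — one SCC of size 3.
{A, C, D} are all mutually reachable — one SCC of size 3.
{F} is an SCC by itself.
That gives 3 strongly connected components.

3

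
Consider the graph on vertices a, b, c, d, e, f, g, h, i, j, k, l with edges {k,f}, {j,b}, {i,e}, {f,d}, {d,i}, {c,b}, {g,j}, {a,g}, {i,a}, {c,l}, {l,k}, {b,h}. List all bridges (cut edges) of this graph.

b-h, e-i

The edges on the cycle c-l-k-f-d-i-a-g-j-b-c are not bridges since each lies on that cycle.
But removing e–i disconnects e from i; removing b–h disconnects b from h — these are bridges.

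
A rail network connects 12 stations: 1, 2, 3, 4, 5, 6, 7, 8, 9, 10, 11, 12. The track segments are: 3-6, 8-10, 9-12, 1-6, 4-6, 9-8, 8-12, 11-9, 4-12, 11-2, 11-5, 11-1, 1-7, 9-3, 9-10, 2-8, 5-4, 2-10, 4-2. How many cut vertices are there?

1

Removing 1 increases the component count from 1 to 2, so 1 is a cut vertex.
By contrast removing 12 leaves 1 component; it is not a cut vertex. No other vertex is a cut vertex either.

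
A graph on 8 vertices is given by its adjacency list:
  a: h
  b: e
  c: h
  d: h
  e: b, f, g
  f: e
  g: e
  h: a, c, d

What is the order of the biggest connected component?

Starting from a we can reach a, c, d, h. That is one component of size 4.
Starting from b we can reach b, e, f, g. That is one component of size 4.
The largest has 4 vertices.

4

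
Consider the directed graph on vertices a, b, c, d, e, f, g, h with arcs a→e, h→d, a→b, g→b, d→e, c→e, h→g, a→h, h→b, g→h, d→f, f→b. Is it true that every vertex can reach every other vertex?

No

There is no directed path from b to d, so the graph is not strongly connected.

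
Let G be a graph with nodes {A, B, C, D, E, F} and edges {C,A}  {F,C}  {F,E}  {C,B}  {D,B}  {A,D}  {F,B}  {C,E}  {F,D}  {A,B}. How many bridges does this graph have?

0

The edges on the cycle F-C-A-D-F are not bridges since each lies on that cycle.
Every edge lies on some cycle, so there are no bridges.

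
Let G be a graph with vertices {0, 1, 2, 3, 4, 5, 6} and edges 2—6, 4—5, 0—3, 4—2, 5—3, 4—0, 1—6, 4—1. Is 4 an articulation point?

Yes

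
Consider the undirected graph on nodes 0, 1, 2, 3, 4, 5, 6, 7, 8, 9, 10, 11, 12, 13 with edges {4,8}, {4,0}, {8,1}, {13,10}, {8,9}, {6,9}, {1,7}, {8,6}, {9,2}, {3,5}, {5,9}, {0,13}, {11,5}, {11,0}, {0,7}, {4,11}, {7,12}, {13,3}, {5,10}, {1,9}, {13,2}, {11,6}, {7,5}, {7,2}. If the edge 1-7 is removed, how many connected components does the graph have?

1

1 and 7 are still connected via 1-9-5-7, so the component count stays at 1.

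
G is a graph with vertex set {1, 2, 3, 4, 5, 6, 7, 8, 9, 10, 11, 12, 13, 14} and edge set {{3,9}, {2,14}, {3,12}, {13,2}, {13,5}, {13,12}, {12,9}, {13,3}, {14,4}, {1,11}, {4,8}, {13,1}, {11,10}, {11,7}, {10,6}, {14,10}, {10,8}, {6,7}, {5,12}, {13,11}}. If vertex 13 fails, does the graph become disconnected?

Deleting 13 raises the number of components from 1 to 2, so 13 is a cut vertex.

Yes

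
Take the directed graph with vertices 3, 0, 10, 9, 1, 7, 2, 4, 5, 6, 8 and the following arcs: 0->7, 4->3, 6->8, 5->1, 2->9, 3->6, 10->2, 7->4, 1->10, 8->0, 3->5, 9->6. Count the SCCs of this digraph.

{0, 1, 2, 3, 4, 5, 6, 7, 8, 9, 10} are all mutually reachable — one SCC of size 11.
That gives 1 strongly connected component.

1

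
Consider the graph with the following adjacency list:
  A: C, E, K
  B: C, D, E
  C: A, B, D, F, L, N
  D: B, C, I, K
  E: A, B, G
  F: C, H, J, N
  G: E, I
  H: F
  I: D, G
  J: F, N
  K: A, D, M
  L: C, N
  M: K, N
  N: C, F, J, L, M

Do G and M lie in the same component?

Yes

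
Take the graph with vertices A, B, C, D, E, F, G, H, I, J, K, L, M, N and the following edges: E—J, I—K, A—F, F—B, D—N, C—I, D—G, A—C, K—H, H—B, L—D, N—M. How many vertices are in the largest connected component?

7

Starting from E we can reach E, J. That is one component of size 2.
Starting from D we can reach D, G, L, M, N. That is one component of size 5.
Starting from A we can reach A, B, C, F, H, I, K. That is one component of size 7.
The largest has 7 vertices.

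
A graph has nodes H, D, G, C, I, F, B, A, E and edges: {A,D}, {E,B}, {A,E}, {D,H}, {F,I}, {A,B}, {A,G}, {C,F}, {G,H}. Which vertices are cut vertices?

Removing A increases the component count from 2 to 3, so A is a cut vertex.
Removing F increases the component count from 2 to 3, so F is a cut vertex.
By contrast removing E leaves 2 components; it is not a cut vertex. No other vertex is a cut vertex either.

A, F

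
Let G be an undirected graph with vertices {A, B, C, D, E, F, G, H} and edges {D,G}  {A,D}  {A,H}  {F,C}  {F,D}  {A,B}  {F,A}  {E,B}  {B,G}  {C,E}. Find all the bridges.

The edges on the cycle F-C-E-B-A-F are not bridges since each lies on that cycle.
But removing H—A disconnects H from A — this is a bridge.

A-H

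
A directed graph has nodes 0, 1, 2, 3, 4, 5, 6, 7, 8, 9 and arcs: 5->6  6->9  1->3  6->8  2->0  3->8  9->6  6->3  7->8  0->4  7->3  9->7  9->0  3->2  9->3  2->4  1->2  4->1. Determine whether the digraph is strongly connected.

No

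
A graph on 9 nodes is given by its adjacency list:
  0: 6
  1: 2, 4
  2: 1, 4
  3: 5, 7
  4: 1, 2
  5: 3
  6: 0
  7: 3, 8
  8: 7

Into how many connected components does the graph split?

Starting from 0 we can reach 0, 6. That is one component of size 2.
Starting from 1 we can reach 1, 2, 4. That is one component of size 3.
Starting from 3 we can reach 3, 5, 7, 8. That is one component of size 4.
Total: 3 components.

3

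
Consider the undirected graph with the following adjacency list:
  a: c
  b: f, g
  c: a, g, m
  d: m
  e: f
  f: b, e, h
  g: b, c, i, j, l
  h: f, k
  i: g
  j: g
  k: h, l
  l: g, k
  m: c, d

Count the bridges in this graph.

7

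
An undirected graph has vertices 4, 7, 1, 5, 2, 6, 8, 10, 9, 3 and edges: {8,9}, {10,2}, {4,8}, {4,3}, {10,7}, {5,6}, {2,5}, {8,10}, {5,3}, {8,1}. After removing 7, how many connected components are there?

1

With 7 gone, the remaining components are: {1, 2, 3, 4, 5, 6, 8, 9, 10}.
That is 1 component.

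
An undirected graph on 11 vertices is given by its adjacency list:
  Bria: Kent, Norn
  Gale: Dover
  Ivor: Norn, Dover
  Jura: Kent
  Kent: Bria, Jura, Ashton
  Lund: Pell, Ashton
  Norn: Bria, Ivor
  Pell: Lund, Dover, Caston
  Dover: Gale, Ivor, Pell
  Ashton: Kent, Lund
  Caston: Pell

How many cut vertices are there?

3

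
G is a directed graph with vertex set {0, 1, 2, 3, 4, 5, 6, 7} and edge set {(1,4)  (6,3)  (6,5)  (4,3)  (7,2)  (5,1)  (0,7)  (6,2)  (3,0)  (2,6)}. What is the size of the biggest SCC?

{0, 1, 2, 3, 4, 5, 6, 7} are all mutually reachable — one SCC of size 8.
The largest has 8 vertices.

8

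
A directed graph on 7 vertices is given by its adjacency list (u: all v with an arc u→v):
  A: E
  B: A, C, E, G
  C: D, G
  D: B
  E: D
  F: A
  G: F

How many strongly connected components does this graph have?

1

{A, B, C, D, E, F, G} are all mutually reachable — one SCC of size 7.
That gives 1 strongly connected component.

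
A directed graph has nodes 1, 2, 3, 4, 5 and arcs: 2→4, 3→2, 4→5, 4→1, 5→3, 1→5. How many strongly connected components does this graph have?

1

{1, 2, 3, 4, 5} are all mutually reachable — one SCC of size 5.
That gives 1 strongly connected component.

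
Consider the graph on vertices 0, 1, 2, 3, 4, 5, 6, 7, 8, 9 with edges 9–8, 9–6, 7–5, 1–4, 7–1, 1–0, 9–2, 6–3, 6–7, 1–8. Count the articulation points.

4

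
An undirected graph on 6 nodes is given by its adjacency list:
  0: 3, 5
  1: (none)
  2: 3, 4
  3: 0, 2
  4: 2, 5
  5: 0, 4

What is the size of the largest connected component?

5

1 is isolated — a component by itself.
Starting from 0 we can reach 0, 2, 3, 4, 5. That is one component of size 5.
The largest has 5 vertices.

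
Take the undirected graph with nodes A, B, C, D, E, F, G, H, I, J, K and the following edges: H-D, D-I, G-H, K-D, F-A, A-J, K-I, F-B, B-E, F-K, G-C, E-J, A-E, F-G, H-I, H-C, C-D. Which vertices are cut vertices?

Removing F increases the component count from 1 to 2, so F is a cut vertex.
By contrast removing A leaves 1 component; it is not a cut vertex. No other vertex is a cut vertex either.

F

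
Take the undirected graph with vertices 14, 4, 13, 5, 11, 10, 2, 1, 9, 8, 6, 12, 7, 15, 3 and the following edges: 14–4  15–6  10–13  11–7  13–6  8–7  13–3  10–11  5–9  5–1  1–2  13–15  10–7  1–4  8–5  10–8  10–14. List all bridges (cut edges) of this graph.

The edges on the cycle 10-8-5-1-4-14-10 are not bridges since each lies on that cycle.
But removing 13–10 disconnects 13 from 10; removing 9–5 disconnects 9 from 5; removing 2–1 disconnects 2 from 1; removing 13–3 disconnects 13 from 3 — these are bridges.

1-2, 10-13, 13-3, 5-9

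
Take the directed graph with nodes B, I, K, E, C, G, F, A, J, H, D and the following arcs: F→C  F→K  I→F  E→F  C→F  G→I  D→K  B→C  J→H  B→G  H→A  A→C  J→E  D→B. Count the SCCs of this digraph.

10

{C, F} are all mutually reachable — one SCC of size 2.
{H} is an SCC by itself.
{G} is an SCC by itself.
{D} is an SCC by itself.
{K} is an SCC by itself.
(and 5 more singleton SCCs)
That gives 10 strongly connected components.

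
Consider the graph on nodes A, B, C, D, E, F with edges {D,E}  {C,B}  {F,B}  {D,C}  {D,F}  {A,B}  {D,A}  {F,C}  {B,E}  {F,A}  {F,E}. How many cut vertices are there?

Removing F, for instance, still leaves 1 component. No single vertex removal increases the component count — the graph has no articulation points.

0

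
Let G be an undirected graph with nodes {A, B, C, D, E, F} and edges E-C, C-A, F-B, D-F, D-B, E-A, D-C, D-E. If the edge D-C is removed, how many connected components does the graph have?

D and C are still connected via D-E-C, so the component count stays at 1.

1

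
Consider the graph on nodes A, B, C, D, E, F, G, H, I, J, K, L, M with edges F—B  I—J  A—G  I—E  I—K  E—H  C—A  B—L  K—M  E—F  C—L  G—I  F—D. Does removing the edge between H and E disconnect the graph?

Removing H—E leaves no path between H and E: the component count goes from 1 to 2. So it is a bridge.

Yes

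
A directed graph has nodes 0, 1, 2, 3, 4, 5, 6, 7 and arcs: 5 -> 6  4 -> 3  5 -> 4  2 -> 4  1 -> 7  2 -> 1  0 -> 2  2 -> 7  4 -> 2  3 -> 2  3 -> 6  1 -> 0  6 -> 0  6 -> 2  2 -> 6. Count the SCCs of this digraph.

{0, 1, 2, 3, 4, 6} are all mutually reachable — one SCC of size 6.
{7} is an SCC by itself.
{5} is an SCC by itself.
That gives 3 strongly connected components.

3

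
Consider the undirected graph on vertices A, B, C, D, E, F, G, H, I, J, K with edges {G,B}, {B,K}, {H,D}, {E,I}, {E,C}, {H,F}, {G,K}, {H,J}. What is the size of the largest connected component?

4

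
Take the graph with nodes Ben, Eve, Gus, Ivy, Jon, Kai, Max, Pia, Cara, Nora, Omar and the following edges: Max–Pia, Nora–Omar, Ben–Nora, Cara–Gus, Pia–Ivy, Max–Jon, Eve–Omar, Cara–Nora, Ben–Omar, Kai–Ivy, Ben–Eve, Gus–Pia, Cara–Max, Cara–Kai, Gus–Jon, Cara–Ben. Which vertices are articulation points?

Cara

Removing Cara increases the component count from 1 to 2, so Cara is a cut vertex.
By contrast removing Gus leaves 1 component; it is not a cut vertex. No other vertex is a cut vertex either.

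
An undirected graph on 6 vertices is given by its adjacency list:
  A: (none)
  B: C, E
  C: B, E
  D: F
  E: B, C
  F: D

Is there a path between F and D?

Yes

From F we can reach D, F, which includes D.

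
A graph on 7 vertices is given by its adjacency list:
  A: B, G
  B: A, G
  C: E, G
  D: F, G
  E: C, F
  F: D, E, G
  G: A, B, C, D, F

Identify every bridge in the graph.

The edges on the cycle G-B-A-G are not bridges since each lies on that cycle.
Every edge lies on some cycle, so there are no bridges.

none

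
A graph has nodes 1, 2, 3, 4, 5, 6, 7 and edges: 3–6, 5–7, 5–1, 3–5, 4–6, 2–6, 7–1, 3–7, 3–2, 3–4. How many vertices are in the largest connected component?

Starting from 1 we can reach 1, 2, 3, 4, 5, 6, 7. That is one component of size 7.
The largest has 7 vertices.

7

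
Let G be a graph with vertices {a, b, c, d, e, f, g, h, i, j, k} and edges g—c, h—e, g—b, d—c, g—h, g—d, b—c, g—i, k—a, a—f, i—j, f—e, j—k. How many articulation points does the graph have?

1

Removing g increases the component count from 1 to 2, so g is a cut vertex.
By contrast removing a leaves 1 component; it is not a cut vertex. No other vertex is a cut vertex either.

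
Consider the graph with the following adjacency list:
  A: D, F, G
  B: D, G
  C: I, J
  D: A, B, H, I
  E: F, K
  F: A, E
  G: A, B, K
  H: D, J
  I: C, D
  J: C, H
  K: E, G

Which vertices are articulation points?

D

Removing D increases the component count from 1 to 2, so D is a cut vertex.
By contrast removing K leaves 1 component; it is not a cut vertex. No other vertex is a cut vertex either.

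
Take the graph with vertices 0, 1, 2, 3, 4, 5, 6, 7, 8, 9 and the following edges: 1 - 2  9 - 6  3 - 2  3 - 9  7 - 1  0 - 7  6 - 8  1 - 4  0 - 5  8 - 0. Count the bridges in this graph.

The edges on the cycle 3-9-6-8-0-7-1-2-3 are not bridges since each lies on that cycle.
But removing 4 - 1 disconnects 4 from 1; removing 5 - 0 disconnects 5 from 0 — these are bridges.
That makes 2 bridges.

2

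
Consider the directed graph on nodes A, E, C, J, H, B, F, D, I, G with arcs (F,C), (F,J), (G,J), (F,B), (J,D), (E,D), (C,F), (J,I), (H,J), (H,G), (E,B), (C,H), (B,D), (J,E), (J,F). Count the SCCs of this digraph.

6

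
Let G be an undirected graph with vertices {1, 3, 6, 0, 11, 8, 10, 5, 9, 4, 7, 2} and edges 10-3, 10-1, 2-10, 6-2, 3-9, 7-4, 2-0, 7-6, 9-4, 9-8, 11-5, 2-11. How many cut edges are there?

The edges on the cycle 7-6-2-10-3-9-4-7 are not bridges since each lies on that cycle.
But removing 11-2 disconnects 11 from 2; removing 11-5 disconnects 11 from 5; removing 1-10 disconnects 1 from 10; removing 8-9 disconnects 8 from 9 — these are bridges.
In total 5 edges are bridges.

5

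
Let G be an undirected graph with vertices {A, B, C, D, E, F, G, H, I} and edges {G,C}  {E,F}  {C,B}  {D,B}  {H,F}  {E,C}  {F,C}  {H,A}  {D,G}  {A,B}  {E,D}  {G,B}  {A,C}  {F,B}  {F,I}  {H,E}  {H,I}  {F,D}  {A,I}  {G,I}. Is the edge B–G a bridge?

No

After removing B–G, the path B-D-G still connects them, so the edge is not a bridge.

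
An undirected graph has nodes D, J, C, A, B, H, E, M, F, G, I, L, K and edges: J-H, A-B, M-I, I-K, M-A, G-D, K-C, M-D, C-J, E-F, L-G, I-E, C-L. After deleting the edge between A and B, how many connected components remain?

Before removal there is 1 component.
A-B is a bridge — removing it separates A's side from B's side.
After removal: 2 components.

2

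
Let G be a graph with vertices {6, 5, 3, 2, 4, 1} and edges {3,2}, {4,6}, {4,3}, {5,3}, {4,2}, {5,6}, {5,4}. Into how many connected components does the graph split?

2

1 is isolated — a component by itself.
Starting from 2 we can reach 2, 3, 4, 5, 6. That is one component of size 5.
Total: 2 components.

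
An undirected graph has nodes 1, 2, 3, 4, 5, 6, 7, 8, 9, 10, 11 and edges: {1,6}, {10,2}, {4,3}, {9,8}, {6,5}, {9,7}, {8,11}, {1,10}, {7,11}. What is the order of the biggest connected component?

Starting from 3 we can reach 3, 4. That is one component of size 2.
Starting from 7 we can reach 7, 8, 9, 11. That is one component of size 4.
Starting from 1 we can reach 1, 2, 5, 6, 10. That is one component of size 5.
The largest has 5 vertices.

5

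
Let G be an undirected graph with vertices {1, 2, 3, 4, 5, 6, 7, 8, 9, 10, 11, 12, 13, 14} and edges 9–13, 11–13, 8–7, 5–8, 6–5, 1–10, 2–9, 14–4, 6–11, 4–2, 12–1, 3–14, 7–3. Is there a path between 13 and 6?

From 13 we can reach 2, 3, 4, 5, 6, 7, 8, 9, 11, 13, 14, which includes 6.

Yes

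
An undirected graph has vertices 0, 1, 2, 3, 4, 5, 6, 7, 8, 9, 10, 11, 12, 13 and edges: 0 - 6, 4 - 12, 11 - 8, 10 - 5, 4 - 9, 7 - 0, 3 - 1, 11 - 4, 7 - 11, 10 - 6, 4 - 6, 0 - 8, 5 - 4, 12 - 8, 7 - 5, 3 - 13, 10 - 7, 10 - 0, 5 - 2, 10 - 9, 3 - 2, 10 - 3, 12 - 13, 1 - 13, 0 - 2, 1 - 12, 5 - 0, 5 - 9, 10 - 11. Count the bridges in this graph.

The edges on the cycle 7-11-4-6-0-7 are not bridges since each lies on that cycle.
Every edge lies on some cycle, so there are no bridges.

0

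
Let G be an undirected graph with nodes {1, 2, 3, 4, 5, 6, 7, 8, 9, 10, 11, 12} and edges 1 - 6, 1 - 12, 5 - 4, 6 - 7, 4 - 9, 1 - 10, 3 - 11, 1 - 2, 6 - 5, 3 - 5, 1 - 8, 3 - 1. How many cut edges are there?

8

The edges on the cycle 3-1-6-5-3 are not bridges since each lies on that cycle.
But removing 5 - 4 disconnects 5 from 4; removing 4 - 9 disconnects 4 from 9; removing 1 - 10 disconnects 1 from 10; removing 6 - 7 disconnects 6 from 7 — these are bridges.
In total 8 edges are bridges.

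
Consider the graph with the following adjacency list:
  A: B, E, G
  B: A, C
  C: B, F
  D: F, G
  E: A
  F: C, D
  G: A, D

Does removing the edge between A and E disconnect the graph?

Yes

Removing A-E leaves no path between A and E: the component count goes from 1 to 2. So it is a bridge.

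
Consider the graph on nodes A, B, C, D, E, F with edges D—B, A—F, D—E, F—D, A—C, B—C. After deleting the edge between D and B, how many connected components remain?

1

D and B are still connected via D-F-A-C-B, so the component count stays at 1.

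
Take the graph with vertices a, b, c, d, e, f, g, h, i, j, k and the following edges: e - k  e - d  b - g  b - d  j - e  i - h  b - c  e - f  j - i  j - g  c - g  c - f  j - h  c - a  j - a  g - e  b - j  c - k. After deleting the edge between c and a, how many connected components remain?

1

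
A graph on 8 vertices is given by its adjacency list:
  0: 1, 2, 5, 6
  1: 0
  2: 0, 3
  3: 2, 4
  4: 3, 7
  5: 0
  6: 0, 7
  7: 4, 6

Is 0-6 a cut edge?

After removing 0-6, the path 0-2-3-4-7-6 still connects them, so the edge is not a bridge.

No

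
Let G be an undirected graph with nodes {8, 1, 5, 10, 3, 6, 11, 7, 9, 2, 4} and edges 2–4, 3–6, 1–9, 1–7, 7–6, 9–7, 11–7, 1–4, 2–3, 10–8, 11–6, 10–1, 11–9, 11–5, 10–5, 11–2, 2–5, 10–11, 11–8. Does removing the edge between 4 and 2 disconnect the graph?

No

After removing 4–2, the path 4-1-10-11-2 still connects them, so the edge is not a bridge.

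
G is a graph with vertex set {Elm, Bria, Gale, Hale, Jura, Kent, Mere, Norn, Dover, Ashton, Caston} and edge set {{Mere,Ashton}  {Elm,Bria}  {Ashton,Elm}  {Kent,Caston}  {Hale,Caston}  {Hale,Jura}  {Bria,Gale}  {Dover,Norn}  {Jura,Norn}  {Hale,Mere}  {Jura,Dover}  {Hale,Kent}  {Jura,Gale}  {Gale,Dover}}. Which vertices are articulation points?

Hale

Removing Hale increases the component count from 1 to 2, so Hale is a cut vertex.
By contrast removing Kent leaves 1 component; it is not a cut vertex. No other vertex is a cut vertex either.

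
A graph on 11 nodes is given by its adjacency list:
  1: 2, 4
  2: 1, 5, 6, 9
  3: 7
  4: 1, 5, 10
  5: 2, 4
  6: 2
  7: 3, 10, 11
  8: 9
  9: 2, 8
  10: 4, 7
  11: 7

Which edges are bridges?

10-4, 10-7, 11-7, 2-6, 2-9, 3-7, 8-9

The edges on the cycle 2-1-4-5-2 are not bridges since each lies on that cycle.
But removing 2-9 disconnects 2 from 9; removing 10-7 disconnects 10 from 7; removing 4-10 disconnects 4 from 10; removing 8-9 disconnects 8 from 9 — these are bridges.
In total 7 edges are bridges.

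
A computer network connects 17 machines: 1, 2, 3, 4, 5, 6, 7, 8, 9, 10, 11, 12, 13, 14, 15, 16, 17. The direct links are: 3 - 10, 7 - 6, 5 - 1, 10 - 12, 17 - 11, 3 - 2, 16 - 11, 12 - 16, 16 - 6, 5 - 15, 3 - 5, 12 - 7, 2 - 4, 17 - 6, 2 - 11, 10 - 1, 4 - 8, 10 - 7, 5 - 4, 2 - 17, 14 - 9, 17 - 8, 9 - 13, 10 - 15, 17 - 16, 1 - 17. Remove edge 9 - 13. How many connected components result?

Before removal there are 2 components.
9 - 13 is a bridge — removing it separates 9's side from 13's side.
After removal: 3 components.

3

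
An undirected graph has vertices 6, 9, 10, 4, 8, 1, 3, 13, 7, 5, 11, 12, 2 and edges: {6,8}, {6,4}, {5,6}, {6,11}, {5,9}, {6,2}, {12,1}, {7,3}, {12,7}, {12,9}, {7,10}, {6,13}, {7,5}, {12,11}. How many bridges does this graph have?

The edges on the cycle 12-7-5-6-11-12 are not bridges since each lies on that cycle.
But removing 13—6 disconnects 13 from 6; removing 4—6 disconnects 4 from 6; removing 7—10 disconnects 7 from 10; removing 7—3 disconnects 7 from 3 — these are bridges.
In total 7 edges are bridges.

7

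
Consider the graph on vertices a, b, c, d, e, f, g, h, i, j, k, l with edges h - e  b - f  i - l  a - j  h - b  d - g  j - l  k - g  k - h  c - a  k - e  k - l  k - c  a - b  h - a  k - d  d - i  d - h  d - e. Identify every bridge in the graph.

b-f

The edges on the cycle k-c-a-j-l-k are not bridges since each lies on that cycle.
But removing b - f disconnects b from f — this is a bridge.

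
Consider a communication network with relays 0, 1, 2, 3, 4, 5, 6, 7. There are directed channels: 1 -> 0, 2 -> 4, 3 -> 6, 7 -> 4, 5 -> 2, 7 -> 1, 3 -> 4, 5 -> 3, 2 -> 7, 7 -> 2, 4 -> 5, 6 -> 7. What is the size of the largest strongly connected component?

6

{2, 3, 4, 5, 6, 7} are all mutually reachable — one SCC of size 6.
{1} is an SCC by itself.
{0} is an SCC by itself.
The largest has 6 vertices.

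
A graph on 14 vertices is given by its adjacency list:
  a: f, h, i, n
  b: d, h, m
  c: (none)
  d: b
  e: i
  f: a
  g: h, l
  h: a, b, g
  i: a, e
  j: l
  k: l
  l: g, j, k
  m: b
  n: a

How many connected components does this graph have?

2

c is isolated — a component by itself.
Starting from a we can reach a, b, d, e, f, g, h, i, j, k, l, m, n. That is one component of size 13.
Total: 2 components.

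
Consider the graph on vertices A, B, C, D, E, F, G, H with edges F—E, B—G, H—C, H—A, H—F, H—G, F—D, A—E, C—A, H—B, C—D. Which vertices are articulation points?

Removing H increases the component count from 1 to 2, so H is a cut vertex.
By contrast removing G leaves 1 component; it is not a cut vertex. No other vertex is a cut vertex either.

H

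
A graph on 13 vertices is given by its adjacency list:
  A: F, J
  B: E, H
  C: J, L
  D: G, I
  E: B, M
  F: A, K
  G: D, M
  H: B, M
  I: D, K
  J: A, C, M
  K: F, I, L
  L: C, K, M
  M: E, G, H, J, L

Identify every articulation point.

Removing M increases the component count from 1 to 2, so M is a cut vertex.
By contrast removing C leaves 1 component; it is not a cut vertex. No other vertex is a cut vertex either.

M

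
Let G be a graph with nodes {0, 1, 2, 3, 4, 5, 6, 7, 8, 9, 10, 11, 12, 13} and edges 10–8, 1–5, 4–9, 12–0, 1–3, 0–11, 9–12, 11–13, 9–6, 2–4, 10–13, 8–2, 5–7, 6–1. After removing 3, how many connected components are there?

1

With 3 gone, the remaining components are: {0, 1, 2, 4, 5, 6, 7, 8, 9, 10, 11, 12, 13}.
That is 1 component.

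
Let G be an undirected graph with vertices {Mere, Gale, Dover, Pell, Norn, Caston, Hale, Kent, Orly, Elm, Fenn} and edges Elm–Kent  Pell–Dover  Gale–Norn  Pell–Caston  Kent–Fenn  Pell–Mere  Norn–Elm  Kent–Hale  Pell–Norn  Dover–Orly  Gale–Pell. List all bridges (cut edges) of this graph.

Caston-Pell, Dover-Orly, Dover-Pell, Elm-Kent, Elm-Norn, Fenn-Kent, Hale-Kent, Mere-Pell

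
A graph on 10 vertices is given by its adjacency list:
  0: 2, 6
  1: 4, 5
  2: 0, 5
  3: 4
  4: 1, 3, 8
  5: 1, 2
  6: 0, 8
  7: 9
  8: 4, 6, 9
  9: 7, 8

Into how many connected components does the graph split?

1

Starting from 0 we can reach 0, 1, 2, 3, 4, 5, 6, 7, 8, 9. That is one component of size 10.
Total: 1 component.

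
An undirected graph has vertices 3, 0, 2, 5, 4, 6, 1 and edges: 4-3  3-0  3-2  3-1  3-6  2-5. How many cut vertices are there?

Removing 2 increases the component count from 1 to 2, so 2 is a cut vertex.
Removing 3 increases the component count from 1 to 5, so 3 is a cut vertex.
By contrast removing 4 leaves 1 component; it is not a cut vertex. No other vertex is a cut vertex either.

2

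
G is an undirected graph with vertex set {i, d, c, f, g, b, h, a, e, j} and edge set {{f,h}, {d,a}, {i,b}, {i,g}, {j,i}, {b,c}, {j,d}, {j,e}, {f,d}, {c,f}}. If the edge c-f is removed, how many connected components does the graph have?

1

c and f are still connected via c-b-i-j-d-f, so the component count stays at 1.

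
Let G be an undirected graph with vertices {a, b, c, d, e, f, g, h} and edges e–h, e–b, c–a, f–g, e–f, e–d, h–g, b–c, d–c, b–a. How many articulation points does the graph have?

1

Removing e increases the component count from 1 to 2, so e is a cut vertex.
By contrast removing b leaves 1 component; it is not a cut vertex. No other vertex is a cut vertex either.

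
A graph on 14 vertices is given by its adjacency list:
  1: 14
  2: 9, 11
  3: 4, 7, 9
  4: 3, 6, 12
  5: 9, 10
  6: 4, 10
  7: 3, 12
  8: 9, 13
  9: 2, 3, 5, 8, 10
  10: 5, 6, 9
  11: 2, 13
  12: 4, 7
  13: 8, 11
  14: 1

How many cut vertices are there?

Removing 9 increases the component count from 2 to 3, so 9 is a cut vertex.
By contrast removing 3 leaves 2 components; it is not a cut vertex. No other vertex is a cut vertex either.

1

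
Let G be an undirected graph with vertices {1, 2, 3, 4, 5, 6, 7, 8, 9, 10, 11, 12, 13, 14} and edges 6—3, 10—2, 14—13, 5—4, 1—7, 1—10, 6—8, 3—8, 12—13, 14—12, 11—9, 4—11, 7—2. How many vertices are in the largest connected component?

Starting from 12 we can reach 12, 13, 14. That is one component of size 3.
Starting from 3 we can reach 3, 6, 8. That is one component of size 3.
Starting from 1 we can reach 1, 2, 7, 10. That is one component of size 4.
Starting from 4 we can reach 4, 5, 9, 11. That is one component of size 4.
The largest has 4 vertices.

4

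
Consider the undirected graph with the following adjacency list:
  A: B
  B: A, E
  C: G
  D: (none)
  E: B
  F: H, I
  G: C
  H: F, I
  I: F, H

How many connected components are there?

D is isolated — a component by itself.
Starting from C we can reach C, G. That is one component of size 2.
Starting from F we can reach F, H, I. That is one component of size 3.
Starting from A we can reach A, B, E. That is one component of size 3.
Total: 4 components.

4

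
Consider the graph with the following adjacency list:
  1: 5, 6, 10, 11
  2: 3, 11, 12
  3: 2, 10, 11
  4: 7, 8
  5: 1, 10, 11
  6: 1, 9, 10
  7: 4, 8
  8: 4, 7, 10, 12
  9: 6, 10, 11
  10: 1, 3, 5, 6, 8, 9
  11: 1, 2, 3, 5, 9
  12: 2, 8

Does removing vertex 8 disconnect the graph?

Yes

Deleting 8 raises the number of components from 1 to 2, so 8 is a cut vertex.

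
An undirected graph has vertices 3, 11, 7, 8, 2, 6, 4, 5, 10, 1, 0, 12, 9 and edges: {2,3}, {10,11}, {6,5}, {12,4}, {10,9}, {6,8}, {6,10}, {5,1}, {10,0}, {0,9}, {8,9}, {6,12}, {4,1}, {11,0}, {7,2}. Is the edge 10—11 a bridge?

No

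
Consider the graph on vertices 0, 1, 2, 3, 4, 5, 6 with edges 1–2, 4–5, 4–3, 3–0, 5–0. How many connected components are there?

3

6 is isolated — a component by itself.
Starting from 1 we can reach 1, 2. That is one component of size 2.
Starting from 0 we can reach 0, 3, 4, 5. That is one component of size 4.
Total: 3 components.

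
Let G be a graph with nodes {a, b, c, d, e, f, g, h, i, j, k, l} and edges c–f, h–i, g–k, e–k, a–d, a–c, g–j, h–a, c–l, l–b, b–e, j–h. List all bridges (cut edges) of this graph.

a-d, c-f, h-i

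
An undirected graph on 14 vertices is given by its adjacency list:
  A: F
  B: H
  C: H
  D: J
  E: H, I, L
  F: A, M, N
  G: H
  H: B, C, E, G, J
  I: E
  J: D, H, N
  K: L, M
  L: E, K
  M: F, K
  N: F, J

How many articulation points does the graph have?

4

Removing E increases the component count from 1 to 2, so E is a cut vertex.
Removing F increases the component count from 1 to 2, so F is a cut vertex.
Removing H increases the component count from 1 to 4, so H is a cut vertex.
Likewise J is a cut vertex.
By contrast removing A leaves 1 component; it is not a cut vertex. No other vertex is a cut vertex either.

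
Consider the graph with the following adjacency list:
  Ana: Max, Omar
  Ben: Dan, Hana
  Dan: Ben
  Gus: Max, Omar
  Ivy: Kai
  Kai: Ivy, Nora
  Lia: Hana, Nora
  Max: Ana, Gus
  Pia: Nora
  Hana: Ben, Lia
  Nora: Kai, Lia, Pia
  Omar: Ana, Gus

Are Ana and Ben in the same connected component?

No

The component containing Ana is {Ana, Gus, Max, Omar}, and Ben is not in it.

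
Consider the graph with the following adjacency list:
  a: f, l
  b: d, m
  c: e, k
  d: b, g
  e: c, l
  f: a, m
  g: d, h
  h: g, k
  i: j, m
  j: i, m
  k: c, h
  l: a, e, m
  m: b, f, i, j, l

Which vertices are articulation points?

m

Removing m increases the component count from 1 to 2, so m is a cut vertex.
By contrast removing e leaves 1 component; it is not a cut vertex. No other vertex is a cut vertex either.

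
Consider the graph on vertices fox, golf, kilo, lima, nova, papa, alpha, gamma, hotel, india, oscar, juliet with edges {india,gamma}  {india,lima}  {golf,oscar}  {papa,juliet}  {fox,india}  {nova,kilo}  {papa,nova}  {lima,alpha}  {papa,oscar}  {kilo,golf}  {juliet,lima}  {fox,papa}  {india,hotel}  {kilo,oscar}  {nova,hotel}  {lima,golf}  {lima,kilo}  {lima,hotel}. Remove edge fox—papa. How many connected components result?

1

fox and papa are still connected via fox-india-lima-juliet-papa, so the component count stays at 1.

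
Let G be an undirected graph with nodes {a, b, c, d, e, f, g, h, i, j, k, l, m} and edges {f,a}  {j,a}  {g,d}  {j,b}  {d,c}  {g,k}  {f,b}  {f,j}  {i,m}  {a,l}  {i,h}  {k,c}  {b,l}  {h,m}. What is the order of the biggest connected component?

e is isolated — a component by itself.
Starting from h we can reach h, i, m. That is one component of size 3.
Starting from c we can reach c, d, g, k. That is one component of size 4.
Starting from a we can reach a, b, f, j, l. That is one component of size 5.
The largest has 5 vertices.

5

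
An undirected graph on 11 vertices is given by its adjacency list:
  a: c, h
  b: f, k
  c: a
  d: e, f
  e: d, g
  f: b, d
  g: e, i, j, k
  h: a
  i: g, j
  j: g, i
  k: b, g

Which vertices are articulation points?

Removing a increases the component count from 2 to 3, so a is a cut vertex.
Removing g increases the component count from 2 to 3, so g is a cut vertex.
By contrast removing j leaves 2 components; it is not a cut vertex. No other vertex is a cut vertex either.

a, g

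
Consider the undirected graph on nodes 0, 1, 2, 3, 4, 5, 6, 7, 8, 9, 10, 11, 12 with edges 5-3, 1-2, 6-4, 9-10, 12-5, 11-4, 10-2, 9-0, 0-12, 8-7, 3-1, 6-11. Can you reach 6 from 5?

No

The component containing 5 is {0, 1, 2, 3, 5, 9, 10, 12}, and 6 is not in it.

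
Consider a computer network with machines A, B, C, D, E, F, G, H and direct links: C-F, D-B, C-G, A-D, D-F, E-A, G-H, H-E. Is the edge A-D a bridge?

After removing A-D, the path A-E-H-G-C-F-D still connects them, so the edge is not a bridge.

No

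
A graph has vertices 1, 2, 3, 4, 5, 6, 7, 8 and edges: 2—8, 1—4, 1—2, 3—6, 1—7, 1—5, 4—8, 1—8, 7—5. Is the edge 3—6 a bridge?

Removing 3—6 leaves no path between 3 and 6: the component count goes from 2 to 3. So it is a bridge.

Yes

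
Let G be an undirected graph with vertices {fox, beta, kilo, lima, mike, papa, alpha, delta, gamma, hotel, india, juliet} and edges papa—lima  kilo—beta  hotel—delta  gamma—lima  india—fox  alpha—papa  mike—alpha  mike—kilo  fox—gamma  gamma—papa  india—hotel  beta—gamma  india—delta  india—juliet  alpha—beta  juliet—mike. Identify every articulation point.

india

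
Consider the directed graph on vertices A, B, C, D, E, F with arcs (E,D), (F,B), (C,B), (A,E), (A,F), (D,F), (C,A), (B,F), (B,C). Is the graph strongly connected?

From C we can reach every vertex (A, B, C, D, E, F), and every vertex can reach C (A, B, C, D, E, F). So the whole graph is one strongly connected component.

Yes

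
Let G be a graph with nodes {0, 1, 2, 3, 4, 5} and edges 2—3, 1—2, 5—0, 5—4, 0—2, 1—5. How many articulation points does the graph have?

2

Removing 2 increases the component count from 1 to 2, so 2 is a cut vertex.
Removing 5 increases the component count from 1 to 2, so 5 is a cut vertex.
By contrast removing 0 leaves 1 component; it is not a cut vertex. No other vertex is a cut vertex either.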